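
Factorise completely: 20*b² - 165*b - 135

5*(4*b + 3)*(b - 9)

Pull out the common factor 5, then factor the remaining trinomial.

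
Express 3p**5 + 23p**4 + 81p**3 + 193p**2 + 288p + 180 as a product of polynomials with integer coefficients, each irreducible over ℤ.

(3p + 5)(p + 2)(p + 3)(p**2 + p + 6)

Trying the rational-root candidates, p = −3 is a root, giving the factor (p + 3) and quotient 3p**4 + 14p**3 + 39p**2 + 76p + 60.
Next, p = −2 is a root, so (p + 2) is a factor; dividing leaves 3p**3 + 8p**2 + 23p + 30.
Then p = −5/3 is a root, giving the factor (3p + 5) and quotient p**2 + p + 6.
The quadratic p**2 + p + 6 has discriminant −23 < 0 and is irreducible over ℤ.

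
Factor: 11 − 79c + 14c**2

Need a pair with product 14·11 = 154 and sum −79: that's −77 and −2.
Split the middle term: 14c**2 − 77c − 2c + 11 = 7c(2c − 11) − (2c − 11).

(2c − 11)(7c − 1)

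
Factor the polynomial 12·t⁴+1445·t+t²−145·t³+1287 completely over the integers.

Testing divisors of the constant over divisors of the leading coefficient, t = 11 is a root, so (t−11) is a factor; dividing leaves 12·t³−13·t²−142·t−117.
Continuing, t = 13/3 is a root, so (3·t−13) is a factor; dividing leaves 4·t²+13·t+9.
The remaining quadratic factors as (4·t+9)(t+1).

(3·t−13)·(4·t+9)·(t+1)·(t−11)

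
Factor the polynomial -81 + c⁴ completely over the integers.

(c + 3)(c - 3)(c² + 9)

Write as (c²)² − (9)², then factor c² - 9 once more.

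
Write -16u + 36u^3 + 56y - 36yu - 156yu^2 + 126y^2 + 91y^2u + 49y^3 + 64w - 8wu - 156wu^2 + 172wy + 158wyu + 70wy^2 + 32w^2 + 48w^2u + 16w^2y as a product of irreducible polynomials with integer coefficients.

(8w + 7y - 2u)(2w + 7y - 6u + 4)(y + 3u + 2)

Group: 2w(8wy + 24wu + 16w + 7y^2 + 19yu + 14y - 6u^2 - 4u) + (7y - 6u + 4)(8wy + 24wu + 16w + 7y^2 + 19yu + 14y - 6u^2 - 4u); both groups contain (8wy + 24wu + 16w + 7y^2 + 19yu + 14y - 6u^2 - 4u), so (2w + 7y - 6u + 4) is a factor with cofactor 8wy + 24wu + 16w + 7y^2 + 19yu + 14y - 6u^2 - 4u.
The cofactor groups again: 8wy + 24wu + 16w + 7y^2 + 19yu + 14y - 6u^2 - 4u = 8w(y + 3u + 2) + (7y - 2u)(y + 3u + 2); both groups contain (y + 3u + 2), giving (8w + 7y - 2u)(y + 3u + 2).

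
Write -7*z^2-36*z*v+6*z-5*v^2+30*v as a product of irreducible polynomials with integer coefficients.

-(z+5*v)*(7*z+v-6)

Group: -z*(7*z+v-6) - 5*v*(7*z+v-6); both groups contain (7*z+v-6).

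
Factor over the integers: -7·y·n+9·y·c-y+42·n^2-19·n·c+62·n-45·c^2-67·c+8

Group: -7·n·(y-6·n-5·c-8) + (9·c-1)·(y-6·n-5·c-8); both groups contain (y-6·n-5·c-8).

-(y-6·n-5·c-8)·(7·n-9·c+1)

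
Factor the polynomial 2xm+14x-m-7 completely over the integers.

(2x-1)(m+7)

Group as (2xm+14x) + (-m-7) = 2x(m+7) - (m+7).
Both groups share the factor (m+7).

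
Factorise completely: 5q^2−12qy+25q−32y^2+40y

(5q+8y)(q−4y+5)

Group: 5q(q−4y+5) + 8y(q−4y+5); both groups contain (q−4y+5).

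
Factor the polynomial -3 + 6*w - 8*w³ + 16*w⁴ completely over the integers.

Group as (16*w⁴ + 6*w) + (-8*w³ - 3) = 2*w*(8*w³ + 3) - (8*w³ + 3).
Both groups share the factor (8*w³ + 3).

(2*w - 1)*(8*w³ + 3)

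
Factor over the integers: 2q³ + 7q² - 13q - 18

(2q + 9)(q + 1)(q - 2)

By the rational root theorem, q = -9/2 is a root, so (2q + 9) divides it; the quotient is q² - q - 2.
The remaining quadratic factors as (q + 1)(q - 2).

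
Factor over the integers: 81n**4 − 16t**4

Write as (9n**2)² − (4t**2)², then factor 9n**2 − 4t**2 once more.

(3n + 2t)(3n − 2t)(9n**2 + 4t**2)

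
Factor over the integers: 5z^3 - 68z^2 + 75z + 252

(5z + 7)(z - 12)(z - 3)

Testing divisors of the constant over divisors of the leading coefficient, z = 3 is a root, giving the factor (z - 3) and quotient 5z^2 - 53z - 84.
The remaining quadratic factors as (5z + 7)(z - 12).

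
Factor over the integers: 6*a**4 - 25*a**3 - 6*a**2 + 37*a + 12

(2*a - 3)*(3*a + 1)*(a + 1)*(a - 4)

Among the possible rational roots, a = 4 is a root, so (a - 4) divides it; the quotient is 6*a**3 - a**2 - 10*a - 3.
Continuing, a = -1 is a root, so (a + 1) is a factor; dividing leaves 6*a**2 - 7*a - 3.
The remaining quadratic factors as (3*a + 1)(2*a - 3).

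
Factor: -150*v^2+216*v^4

6*v^2*(6*v+5)*(6*v-5)

Pull out the common factor 6*v^2; 36*v^2-25 is a difference of squares.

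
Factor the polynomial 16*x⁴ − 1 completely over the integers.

(2*x + 1)*(2*x − 1)*(4*x² + 1)

(2*x)⁴ − (1)⁴ = ((2*x)² − (1)²)((2*x)² + (1)²); the first factor splits again, the second (4*x² + 1) is irreducible.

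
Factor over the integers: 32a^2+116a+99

Need a pair with product 32·99 = 3168 and sum 116: that's 44 and 72.
Split the middle term: 32a^2+44a + 72a+99 = 4a(8a+11) + 9(8a+11).

(4a+9)(8a+11)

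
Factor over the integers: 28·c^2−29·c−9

(4·c+1)·(7·c−9)

Need a pair with product 28·(−9) = −252 and sum −29: that's 7 and −36.
Split the middle term: 28·c^2+7·c − 36·c−9 = 7·c·(4·c+1) − 9·(4·c+1).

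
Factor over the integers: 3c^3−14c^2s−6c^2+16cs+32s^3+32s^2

Group: c(3c^2−2cs−6c−8s^2−8s) − 4s(3c^2−2cs−6c−8s^2−8s); both groups contain (3c^2−2cs−6c−8s^2−8s), so (c−4s) is a factor with cofactor 3c^2−2cs−6c−8s^2−8s.
The cofactor groups again: 3c^2−2cs−6c−8s^2−8s = c(3c+4s) + (−2s−2)(3c+4s); both groups contain (3c+4s), giving (c−2s−2)(3c+4s).

(3c+4s)(c−2s−2)(c−4s)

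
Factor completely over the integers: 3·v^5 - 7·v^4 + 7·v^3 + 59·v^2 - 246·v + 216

Among the possible rational roots, v = 2 is a root, giving the factor (v - 2) and quotient 3·v^4 - v^3 + 5·v^2 + 69·v - 108.
Continuing, v = 4/3 is a root, giving the factor (3·v - 4) and quotient v^3 + v^2 + 3·v + 27.
Continuing, v = -3 is a root, giving the factor (v + 3) and quotient v^2 - 2·v + 9.
The quadratic v^2 - 2·v + 9 has discriminant -32 < 0 and is irreducible over ℤ.

(3·v - 4)·(v + 3)·(v - 2)·(v^2 - 2·v + 9)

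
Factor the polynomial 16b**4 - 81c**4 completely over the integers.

Difference of squares twice: with A = 2b and B = 3c, A⁴ − B⁴ = (A² − B²)(A² + B²), and A² − B² factors again.

(2b + 3c)(2b - 3c)(4b**2 + 9c**2)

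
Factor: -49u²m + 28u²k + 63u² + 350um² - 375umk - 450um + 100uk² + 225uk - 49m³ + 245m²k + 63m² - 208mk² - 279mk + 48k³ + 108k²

Group: 7u(-7um + 4uk + 9u + 49m² - 49mk - 63m + 12k² + 27k) + (-m + 4k)(-7um + 4uk + 9u + 49m² - 49mk - 63m + 12k² + 27k); both groups contain (-7um + 4uk + 9u + 49m² - 49mk - 63m + 12k² + 27k), so (7u - m + 4k) is a factor with cofactor -7um + 4uk + 9u + 49m² - 49mk - 63m + 12k² + 27k.
The cofactor groups again: -7um + 4uk + 9u + 49m² - 49mk - 63m + 12k² + 27k = -u(7m - 4k - 9) + (7m - 3k)(7m - 4k - 9); both groups contain (7m - 4k - 9), giving -(u - 7m + 3k)(7m - 4k - 9).

-(7m - 4k - 9)(u - 7m + 3k)(7u - m + 4k)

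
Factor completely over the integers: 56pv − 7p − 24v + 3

(7p − 3)(8v − 1)

Group as (56pv − 7p) + (−24v + 3) = 7p(8v − 1) − 3(8v − 1).
Both groups share the factor (8v − 1).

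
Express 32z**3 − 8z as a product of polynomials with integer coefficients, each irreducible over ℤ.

8z(2z + 1)(2z − 1)

Pull out the common factor 8z; 4z**2 − 1 is a difference of squares.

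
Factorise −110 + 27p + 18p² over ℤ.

(3p + 10)(6p − 11)

Need a pair with product 18·(−110) = −1980 and sum 27: that's −33 and 60.
Split the middle term: 18p² − 33p + 60p − 110 = 3p(6p − 11) + 10(6p − 11).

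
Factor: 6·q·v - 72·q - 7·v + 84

Group as (6·q·v - 72·q) + (-7·v + 84) = 6·q·(v - 12) - 7·(v - 12).
Both groups share the factor (v - 12).

(6·q - 7)·(v - 12)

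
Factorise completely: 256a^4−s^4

(4a+s)(4a−s)(16a^2+s^2)

(4a)⁴ − (s)⁴ = ((4a)² − (s)²)((4a)² + (s)²); the first factor splits again, the second (16a^2+s^2) is irreducible.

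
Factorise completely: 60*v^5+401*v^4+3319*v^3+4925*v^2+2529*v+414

By the rational root theorem, v = -1/3 is a root, giving the factor (3*v+1) and quotient 20*v^4+127*v^3+1064*v^2+1287*v+414.
Next, v = -3/4 is a root, so (4*v+3) divides it; the quotient is 5*v^3+28*v^2+245*v+138.
Next, v = -3/5 is a root, so (5*v+3) divides it; the quotient is v^2+5*v+46.
The quadratic v^2+5*v+46 has discriminant -159 < 0 and is irreducible over ℤ.

(3*v+1)*(4*v+3)*(5*v+3)*(v^2+5*v+46)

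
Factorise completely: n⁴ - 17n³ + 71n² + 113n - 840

Among the possible rational roots, n = 5 is a root, so (n - 5) is a factor; dividing leaves n³ - 12n² + 11n + 168.
Continuing, n = 8 is a root, so (n - 8) divides it; the quotient is n² - 4n - 21.
The remaining quadratic factors as (n + 3)(n - 7).

(n + 3)(n - 5)(n - 7)(n - 8)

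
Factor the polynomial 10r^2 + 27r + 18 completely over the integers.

(2r + 3)(5r + 6)

Need a pair with product 10·18 = 180 and sum 27: that's 15 and 12.
Split the middle term: 10r^2 + 15r + 12r + 18 = 5r(2r + 3) + 6(2r + 3).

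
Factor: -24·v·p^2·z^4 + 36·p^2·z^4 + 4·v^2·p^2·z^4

Factor out 4·p^2·z^4 first: what remains is v^2 - 6·v + 9.
Recognize a perfect-square trinomial with the parts 3 and v.

4·p^2·z^4·(v - 3)^2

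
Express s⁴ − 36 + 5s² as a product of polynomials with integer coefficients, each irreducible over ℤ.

Substitute u = s² to get a quadratic in u, then factor.
s² + 9 is irreducible over ℤ (sum of squares).
s² − 4 is a difference of squares.

(s + 2)(s − 2)(s² + 9)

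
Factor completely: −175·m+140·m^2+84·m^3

7·m·(2·m+5)·(6·m−5)

Pull out the common factor 7·m, then factor the remaining trinomial.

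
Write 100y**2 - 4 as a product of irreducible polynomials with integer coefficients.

Every term has a factor of 4. Then 25y**2 - 1 = (5y)² − (1)².

4(5y + 1)(5y - 1)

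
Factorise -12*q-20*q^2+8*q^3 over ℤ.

Pull out the common factor 4*q, then factor the remaining trinomial.

4*q*(2*q+1)*(q-3)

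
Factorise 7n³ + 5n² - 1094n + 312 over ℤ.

(7n - 2)(n + 13)(n - 12)

Trying the rational-root candidates, n = 12 is a root, giving the factor (n - 12) and quotient 7n² + 89n - 26.
The remaining quadratic factors as (7n - 2)(n + 13).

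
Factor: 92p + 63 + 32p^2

(4p + 7)(8p + 9)

Need a pair with product 32·63 = 2016 and sum 92: that's 56 and 36.
Split the middle term: 32p^2 + 56p + 36p + 63 = 8p(4p + 7) + 9(4p + 7).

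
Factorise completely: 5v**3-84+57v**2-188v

Among the possible rational roots, v = 3 is a root, so (v-3) divides it; the quotient is 5v**2+72v+28.
The remaining quadratic factors as (v+14)(5v+2).

(5v+2)(v+14)(v-3)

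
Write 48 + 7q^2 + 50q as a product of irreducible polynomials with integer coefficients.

(7q + 8)(q + 6)

Need a pair with product 7·48 = 336 and sum 50: that's 42 and 8.
Split the middle term: 7q^2 + 42q + 8q + 48 = 7q(q + 6) + 8(q + 6).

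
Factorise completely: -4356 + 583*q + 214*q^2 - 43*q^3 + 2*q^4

Trying the rational-root candidates, q = -4 is a root, so (q + 4) divides it; the quotient is 2*q^3 - 51*q^2 + 418*q - 1089.
Next, q = 11/2 is a root, so (2*q - 11) is a factor; dividing leaves q^2 - 20*q + 99.
The remaining quadratic factors as (q - 11)(q - 9).

(2*q - 11)*(q + 4)*(q - 11)*(q - 9)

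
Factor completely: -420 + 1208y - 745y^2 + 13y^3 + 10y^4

(2y - 1)(5y - 6)(y + 10)(y - 7)

Trying the rational-root candidates, y = -10 is a root, giving the factor (y + 10) and quotient 10y^3 - 87y^2 + 125y - 42.
Next, y = 6/5 is a root, so (5y - 6) is a factor; dividing leaves 2y^2 - 15y + 7.
The remaining quadratic factors as (2y - 1)(y - 7).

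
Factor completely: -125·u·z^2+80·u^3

5·u·(4·u+5·z)·(4·u-5·z)

Factor out 5·u, leaving 16·u^2-25·z^2, which is a difference of two squares.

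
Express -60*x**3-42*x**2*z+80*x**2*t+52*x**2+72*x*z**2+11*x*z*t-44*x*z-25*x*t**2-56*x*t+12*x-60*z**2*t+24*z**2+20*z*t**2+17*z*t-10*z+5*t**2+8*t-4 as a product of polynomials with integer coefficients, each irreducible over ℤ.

-(6*x-5*t+2)*(2*x+3*z-t-2)*(5*x-4*z-1)

Group: 2*x*(-30*x**2+24*x*z+25*x*t-4*x-20*z*t+8*z-5*t+2) + (3*z-t-2)*(-30*x**2+24*x*z+25*x*t-4*x-20*z*t+8*z-5*t+2); both groups contain (-30*x**2+24*x*z+25*x*t-4*x-20*z*t+8*z-5*t+2), so (2*x+3*z-t-2) is a factor with cofactor -30*x**2+24*x*z+25*x*t-4*x-20*z*t+8*z-5*t+2.
The cofactor groups again: -30*x**2+24*x*z+25*x*t-4*x-20*z*t+8*z-5*t+2 = -5*x*(6*x-5*t+2) + (4*z+1)*(6*x-5*t+2); both groups contain (6*x-5*t+2), giving -(5*x-4*z-1)*(6*x-5*t+2).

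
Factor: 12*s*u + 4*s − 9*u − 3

(3*u + 1)*(4*s − 3)

Group as (12*s*u + 4*s) + (−9*u − 3) = 4*s*(3*u + 1) − 3*(3*u + 1).
Both groups share the factor (3*u + 1).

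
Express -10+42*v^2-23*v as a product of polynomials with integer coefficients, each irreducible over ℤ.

Need a pair with product 42·(-10) = -420 and sum -23: that's -35 and 12.
Split the middle term: 42*v^2-35*v + 12*v-10 = 7*v*(6*v-5) + 2*(6*v-5).

(6*v-5)*(7*v+2)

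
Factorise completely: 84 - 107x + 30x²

(5x - 12)(6x - 7)

Need a pair with product 30·84 = 2520 and sum -107: that's -35 and -72.
Split the middle term: 30x² - 35x - 72x + 84 = 5x(6x - 7) - 12(6x - 7).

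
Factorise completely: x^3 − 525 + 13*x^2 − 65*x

(x + 15)*(x + 5)*(x − 7)

Trying the rational-root candidates, x = −15 is a root, so (x + 15) is a factor; dividing leaves x^2 − 2*x − 35.
The remaining quadratic factors as (x − 7)(x + 5).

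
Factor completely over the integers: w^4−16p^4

Difference of squares twice: with A = w and B = 2p, A⁴ − B⁴ = (A² − B²)(A² + B²), and A² − B² factors again.

(w−2p)(w+2p)(w^2+4p^2)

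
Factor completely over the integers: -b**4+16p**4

(2p-b)(2p+b)(4p**2+b**2)

Write as (4p**2)² − (b**2)², then factor 4p**2-b**2 once more.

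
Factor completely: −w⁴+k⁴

(k)⁴ − (w)⁴ = ((k)² − (w)²)((k)² + (w)²); the first factor splits again, the second (k²+w²) is irreducible.

(k+w)*(k−w)*(k²+w²)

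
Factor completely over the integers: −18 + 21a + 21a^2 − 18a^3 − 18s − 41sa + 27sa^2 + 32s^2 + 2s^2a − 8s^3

Group: s(−8s^2 + 18sa + 8s − 9a^2 − 3a + 6) + (2a − 3)(−8s^2 + 18sa + 8s − 9a^2 − 3a + 6); both groups contain (−8s^2 + 18sa + 8s − 9a^2 − 3a + 6), so (s + 2a − 3) is a factor with cofactor −8s^2 + 18sa + 8s − 9a^2 − 3a + 6.
The cofactor groups again: −8s^2 + 18sa + 8s − 9a^2 − 3a + 6 = −2s(4s − 3a + 2) + (3a + 3)(4s − 3a + 2); both groups contain (4s − 3a + 2), giving −(2s − 3a − 3)(4s − 3a + 2).

−(2s − 3a − 3)(4s − 3a + 2)(s + 2a − 3)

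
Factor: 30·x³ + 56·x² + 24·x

Pull out the common factor 2·x, then factor the remaining trinomial.

2·x·(3·x + 2)·(5·x + 6)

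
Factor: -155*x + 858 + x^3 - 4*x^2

Among the possible rational roots, x = 11 is a root, so (x - 11) divides it; the quotient is x^2 + 7*x - 78.
The remaining quadratic factors as (x - 6)(x + 13).

(x + 13)*(x - 11)*(x - 6)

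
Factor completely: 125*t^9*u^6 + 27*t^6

Every term has a factor of t^6; factoring it out leaves 125*t^3*u^6 + 27.
Recognize a sum of cubes with the parts 3 and 5*t*u^2.

t^6*(5*t*u^2 + 3)*(25*t^2*u^4 - 15*t*u^2 + 9)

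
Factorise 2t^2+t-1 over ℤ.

Need a pair with product 2·(-1) = -2 and sum 1: that's -1 and 2.
Split the middle term: 2t^2-t + 2t-1 = t(2t-1) + (2t-1).

(2t-1)(t+1)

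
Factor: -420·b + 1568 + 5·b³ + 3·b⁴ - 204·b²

Testing divisors of the constant over divisors of the leading coefficient, b = -7 is a root, so (b + 7) is a factor; dividing leaves 3·b³ - 16·b² - 92·b + 224.
Next, b = -14/3 is a root, so (3·b + 14) divides it; the quotient is b² - 10·b + 16.
The remaining quadratic factors as (b - 8)(b - 2).

(3·b + 14)·(b + 7)·(b - 2)·(b - 8)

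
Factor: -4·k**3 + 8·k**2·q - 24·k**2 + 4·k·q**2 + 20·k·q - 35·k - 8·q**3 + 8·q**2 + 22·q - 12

-(2·k + 2·q + 3)·(2·k - 2·q + 1)·(k - 2·q + 4)

Group: 2·k·(-2·k**2 + 6·k·q - 9·k - 4·q**2 + 10·q - 4) + (2·q + 3)·(-2·k**2 + 6·k·q - 9·k - 4·q**2 + 10·q - 4); both groups contain (-2·k**2 + 6·k·q - 9·k - 4·q**2 + 10·q - 4), so (2·k + 2·q + 3) is a factor with cofactor -2·k**2 + 6·k·q - 9·k - 4·q**2 + 10·q - 4.
The cofactor groups again: -2·k**2 + 6·k·q - 9·k - 4·q**2 + 10·q - 4 = -2·k·(k - 2·q + 4) + (2·q - 1)·(k - 2·q + 4); both groups contain (k - 2·q + 4), giving -(2·k - 2·q + 1)·(k - 2·q + 4).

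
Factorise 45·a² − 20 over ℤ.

Factor out 5, leaving 9·a² − 4, which is a difference of two squares.

5·(3·a + 2)·(3·a − 2)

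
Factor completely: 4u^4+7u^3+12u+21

(4u+7)(u^3+3)

Group as (4u^4+12u) + (7u^3+21) = 4u(u^3+3) + 7(u^3+3).
Both groups share the factor (u^3+3).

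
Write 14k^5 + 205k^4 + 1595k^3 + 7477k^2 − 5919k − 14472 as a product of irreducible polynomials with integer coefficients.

(2k − 3)(7k + 8)(k + 9)(k^2 + 6k + 67)

Trying the rational-root candidates, k = −8/7 is a root, giving the factor (7k + 8) and quotient 2k^4 + 27k^3 + 197k^2 + 843k − 1809.
Next, k = −9 is a root, so (k + 9) is a factor; dividing leaves 2k^3 + 9k^2 + 116k − 201.
Next, k = 3/2 is a root, giving the factor (2k − 3) and quotient k^2 + 6k + 67.
The quadratic k^2 + 6k + 67 has discriminant −232 < 0 and is irreducible over ℤ.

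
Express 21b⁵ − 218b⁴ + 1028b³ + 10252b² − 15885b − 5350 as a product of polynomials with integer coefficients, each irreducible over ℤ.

(3b − 5)(7b + 2)(b + 5)(b² − 14b + 107)

Among the possible rational roots, b = −5 is a root, so (b + 5) is a factor; dividing leaves 21b⁴ − 323b³ + 2643b² − 2963b − 1070.
Continuing, b = −2/7 is a root, giving the factor (7b + 2) and quotient 3b³ − 47b² + 391b − 535.
Continuing, b = 5/3 is a root, giving the factor (3b − 5) and quotient b² − 14b + 107.
The quadratic b² − 14b + 107 has discriminant −232 < 0 and is irreducible over ℤ.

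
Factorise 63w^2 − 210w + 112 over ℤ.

Pull out the common factor 7, then factor the remaining trinomial.

7(3w − 2)(3w − 8)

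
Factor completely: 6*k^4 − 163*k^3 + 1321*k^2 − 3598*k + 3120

(6*k − 13)*(k − 15)*(k − 2)*(k − 8)

Trying the rational-root candidates, k = 2 is a root, so (k − 2) divides it; the quotient is 6*k^3 − 151*k^2 + 1019*k − 1560.
Continuing, k = 13/6 is a root, so (6*k − 13) divides it; the quotient is k^2 − 23*k + 120.
The remaining quadratic factors as (k − 15)(k − 8).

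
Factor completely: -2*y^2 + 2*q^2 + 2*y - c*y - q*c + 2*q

(2*q - c - 2*y + 2)*(q + y)

Group: 2*q*(q + y) + (-c - 2*y + 2)*(q + y); both groups contain (q + y).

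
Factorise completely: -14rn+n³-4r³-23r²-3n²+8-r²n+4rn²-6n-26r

Group: r(-4r²+3rn-15r+n²-5n+4) + (n+2)(-4r²+3rn-15r+n²-5n+4); both groups contain (-4r²+3rn-15r+n²-5n+4), so (r+n+2) is a factor with cofactor -4r²+3rn-15r+n²-5n+4.
The cofactor groups again: -4r²+3rn-15r+n²-5n+4 = -r(4r+n-1) + (n-4)(4r+n-1); both groups contain (4r+n-1), giving -(r-n+4)(4r+n-1).

-(r-n+4)(4r+n-1)(r+n+2)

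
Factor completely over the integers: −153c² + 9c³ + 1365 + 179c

By the rational root theorem, c = −7/3 is a root, so (3c + 7) divides it; the quotient is 3c² − 58c + 195.
The remaining quadratic factors as (c − 15)(3c − 13).

(3c + 7)(3c − 13)(c − 15)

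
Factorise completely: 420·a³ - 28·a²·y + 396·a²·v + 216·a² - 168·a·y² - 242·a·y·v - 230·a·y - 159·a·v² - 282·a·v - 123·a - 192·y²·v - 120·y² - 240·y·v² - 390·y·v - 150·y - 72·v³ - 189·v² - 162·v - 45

(10·a + 6·y + 3·v + 3)·(6·a - 4·y - 3·v - 3)·(7·a + 8·v + 5)

Group: 7·a·(60·a² - 4·a·y - 12·a·v - 12·a - 24·y² - 30·y·v - 30·y - 9·v² - 18·v - 9) + (8·v + 5)·(60·a² - 4·a·y - 12·a·v - 12·a - 24·y² - 30·y·v - 30·y - 9·v² - 18·v - 9); both groups contain (60·a² - 4·a·y - 12·a·v - 12·a - 24·y² - 30·y·v - 30·y - 9·v² - 18·v - 9), so (7·a + 8·v + 5) is a factor with cofactor 60·a² - 4·a·y - 12·a·v - 12·a - 24·y² - 30·y·v - 30·y - 9·v² - 18·v - 9.
The cofactor groups again: 60·a² - 4·a·y - 12·a·v - 12·a - 24·y² - 30·y·v - 30·y - 9·v² - 18·v - 9 = 6·a·(10·a + 6·y + 3·v + 3) + (-4·y - 3·v - 3)·(10·a + 6·y + 3·v + 3); both groups contain (10·a + 6·y + 3·v + 3), giving (6·a - 4·y - 3·v - 3)·(10·a + 6·y + 3·v + 3).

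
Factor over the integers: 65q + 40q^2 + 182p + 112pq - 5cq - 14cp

-(14p + 5q)(c - 8q - 13)

Group: -14p(c - 8q - 13) - 5q(c - 8q - 13); both groups contain (c - 8q - 13).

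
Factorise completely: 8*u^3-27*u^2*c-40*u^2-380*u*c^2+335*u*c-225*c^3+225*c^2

Group: u*(8*u^2-67*u*c-45*c^2) + (5*c-5)*(8*u^2-67*u*c-45*c^2); both groups contain (8*u^2-67*u*c-45*c^2), so (u+5*c-5) is a factor with cofactor 8*u^2-67*u*c-45*c^2.
The cofactor groups again: 8*u^2-67*u*c-45*c^2 = u*(8*u+5*c) - 9*c*(8*u+5*c); both groups contain (8*u+5*c), giving (u-9*c)*(8*u+5*c).

(u-9*c)*(8*u+5*c)*(u+5*c-5)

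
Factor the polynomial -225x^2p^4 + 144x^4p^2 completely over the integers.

Every term has a factor of 9x^2p^2. Then 16x^2 - 25p^2 = (4x)² − (5p)².

9p^2x^2(4x - 5p)(4x + 5p)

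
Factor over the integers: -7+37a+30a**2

Need a pair with product 30·(-7) = -210 and sum 37: that's -5 and 42.
Split the middle term: 30a**2-5a + 42a-7 = 5a(6a-1) + 7(6a-1).

(5a+7)(6a-1)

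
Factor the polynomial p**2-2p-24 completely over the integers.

Two integers with product -24 and sum -2 are 4 and -6.

(p+4)(p-6)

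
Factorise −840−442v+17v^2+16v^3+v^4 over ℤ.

Trying the rational-root candidates, v = −2 is a root, so (v+2) divides it; the quotient is v^3+14v^2−11v−420.
Continuing, v = −12 is a root, so (v+12) is a factor; dividing leaves v^2+2v−35.
The remaining quadratic factors as (v−5)(v+7).

(v+12)(v+2)(v+7)(v−5)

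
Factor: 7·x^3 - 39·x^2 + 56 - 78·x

(7·x - 4)·(x + 2)·(x - 7)

Testing divisors of the constant over divisors of the leading coefficient, x = 4/7 is a root, giving the factor (7·x - 4) and quotient x^2 - 5·x - 14.
The remaining quadratic factors as (x - 7)(x + 2).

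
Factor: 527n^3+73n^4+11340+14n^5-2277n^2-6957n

(2n-7)(7n-9)(n+3)(n^2+7n+60)

Trying the rational-root candidates, n = 9/7 is a root, so (7n-9) divides it; the quotient is 2n^4+13n^3+92n^2-207n-1260.
Continuing, n = -3 is a root, so (n+3) is a factor; dividing leaves 2n^3+7n^2+71n-420.
Continuing, n = 7/2 is a root, so (2n-7) is a factor; dividing leaves n^2+7n+60.
The quadratic n^2+7n+60 has discriminant -191 < 0 and is irreducible over ℤ.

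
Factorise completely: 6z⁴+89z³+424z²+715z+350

(6z+5)(z+2)(z+5)(z+7)

Testing divisors of the constant over divisors of the leading coefficient, z = -5/6 is a root, giving the factor (6z+5) and quotient z³+14z²+59z+70.
Continuing, z = -5 is a root, so (z+5) divides it; the quotient is z²+9z+14.
The remaining quadratic factors as (z+2)(z+7).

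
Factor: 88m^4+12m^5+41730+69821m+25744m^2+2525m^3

Among the possible rational roots, m = -5/6 is a root, so (6m+5) divides it; the quotient is 2m^4+13m^3+410m^2+3949m+8346.
Then m = -13/2 is a root, giving the factor (2m+13) and quotient m^3+205m+642.
Next, m = -3 is a root, giving the factor (m+3) and quotient m^2-3m+214.
The quadratic m^2-3m+214 has discriminant -847 < 0 and is irreducible over ℤ.

(2m+13)(6m+5)(m+3)(m^2-3m+214)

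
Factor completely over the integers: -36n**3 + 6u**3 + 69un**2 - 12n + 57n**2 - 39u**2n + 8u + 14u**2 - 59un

(2u - 3n)(3u - 3n + 4)(u - 4n + 1)

Group: u(6u**2 - 15un + 8u + 9n**2 - 12n) + (-4n + 1)(6u**2 - 15un + 8u + 9n**2 - 12n); both groups contain (6u**2 - 15un + 8u + 9n**2 - 12n), so (u - 4n + 1) is a factor with cofactor 6u**2 - 15un + 8u + 9n**2 - 12n.
The cofactor groups again: 6u**2 - 15un + 8u + 9n**2 - 12n = 3u(2u - 3n) + (-3n + 4)(2u - 3n); both groups contain (2u - 3n), giving (3u - 3n + 4)(2u - 3n).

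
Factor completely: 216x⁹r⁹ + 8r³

8r³(3x³r² + 1)(9x⁶r⁴ − 3x³r² + 1)

Factor out 8r³ first: what remains is 27x⁹r⁶ + 1.
Recognize a sum of cubes with the parts 3x³r² and 1.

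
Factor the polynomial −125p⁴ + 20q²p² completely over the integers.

Every term has a factor of 5p². Then 4q² − 25p² = (2q)² − (5p)².

5p²(2q − 5p)(2q + 5p)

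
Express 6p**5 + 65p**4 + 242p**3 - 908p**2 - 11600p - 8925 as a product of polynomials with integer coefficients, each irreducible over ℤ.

(6p + 5)(p + 7)(p - 5)(p**2 + 8p + 51)

Among the possible rational roots, p = -5/6 is a root, so (6p + 5) is a factor; dividing leaves p**4 + 10p**3 + 32p**2 - 178p - 1785.
Continuing, p = 5 is a root, so (p - 5) divides it; the quotient is p**3 + 15p**2 + 107p + 357.
Next, p = -7 is a root, giving the factor (p + 7) and quotient p**2 + 8p + 51.
The quadratic p**2 + 8p + 51 has discriminant -140 < 0 and is irreducible over ℤ.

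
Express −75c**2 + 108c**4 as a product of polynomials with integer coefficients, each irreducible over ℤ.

3c**2(6c + 5)(6c − 5)

Pull out the common factor 3c**2; 36c**2 − 25 is a difference of squares.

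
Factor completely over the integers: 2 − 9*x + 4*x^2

(4*x − 1)*(x − 2)

Need a pair with product 4·2 = 8 and sum −9: that's −8 and −1.
Split the middle term: 4*x^2 − 8*x − x + 2 = 4*x*(x − 2) − (x − 2).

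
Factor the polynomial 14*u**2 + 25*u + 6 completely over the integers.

(2*u + 3)*(7*u + 2)

Need a pair with product 14·6 = 84 and sum 25: that's 21 and 4.
Split the middle term: 14*u**2 + 21*u + 4*u + 6 = 7*u*(2*u + 3) + 2*(2*u + 3).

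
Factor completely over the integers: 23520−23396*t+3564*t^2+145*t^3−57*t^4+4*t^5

(4*t−5)*(t+8)*(t−6)*(t^2−15*t+98)

Testing divisors of the constant over divisors of the leading coefficient, t = −8 is a root, giving the factor (t+8) and quotient 4*t^4−89*t^3+857*t^2−3292*t+2940.
Then t = 5/4 is a root, giving the factor (4*t−5) and quotient t^3−21*t^2+188*t−588.
Continuing, t = 6 is a root, so (t−6) divides it; the quotient is t^2−15*t+98.
The quadratic t^2−15*t+98 has discriminant −167 < 0 and is irreducible over ℤ.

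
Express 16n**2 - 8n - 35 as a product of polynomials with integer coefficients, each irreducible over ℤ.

Need a pair with product 16·(-35) = -560 and sum -8: that's 20 and -28.
Split the middle term: 16n**2 + 20n - 28n - 35 = 4n(4n + 5) - 7(4n + 5).

(4n + 5)(4n - 7)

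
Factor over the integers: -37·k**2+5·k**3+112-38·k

(5·k-7)·(k+2)·(k-8)

Among the possible rational roots, k = 7/5 is a root, so (5·k-7) divides it; the quotient is k**2-6·k-16.
The remaining quadratic factors as (k+2)(k-8).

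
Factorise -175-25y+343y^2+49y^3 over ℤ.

Trying the rational-root candidates, y = -5/7 is a root, giving the factor (7y+5) and quotient 7y^2+44y-35.
The remaining quadratic factors as (7y-5)(y+7).

(7y+5)(7y-5)(y+7)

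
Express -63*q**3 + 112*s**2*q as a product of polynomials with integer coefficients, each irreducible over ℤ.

7*q*(4*s - 3*q)*(4*s + 3*q)

Pull out the common factor 7*q; 16*s**2 - 9*q**2 is a difference of squares.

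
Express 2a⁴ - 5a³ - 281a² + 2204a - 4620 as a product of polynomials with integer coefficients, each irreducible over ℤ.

Testing divisors of the constant over divisors of the leading coefficient, a = 11/2 is a root, giving the factor (2a - 11) and quotient a³ + 3a² - 124a + 420.
Continuing, a = -14 is a root, so (a + 14) divides it; the quotient is a² - 11a + 30.
The remaining quadratic factors as (a - 6)(a - 5).

(2a - 11)(a + 14)(a - 5)(a - 6)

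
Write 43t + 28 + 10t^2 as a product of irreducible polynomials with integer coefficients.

(2t + 7)(5t + 4)

Need a pair with product 10·28 = 280 and sum 43: that's 8 and 35.
Split the middle term: 10t^2 + 8t + 35t + 28 = 2t(5t + 4) + 7(5t + 4).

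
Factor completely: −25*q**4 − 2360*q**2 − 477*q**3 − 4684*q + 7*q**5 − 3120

(7*q + 10)*(q + 2)*(q − 12)*(q**2 + 5*q + 13)

Testing divisors of the constant over divisors of the leading coefficient, q = −10/7 is a root, so (7*q + 10) divides it; the quotient is q**4 − 5*q**3 − 61*q**2 − 250*q − 312.
Continuing, q = −2 is a root, giving the factor (q + 2) and quotient q**3 − 7*q**2 − 47*q − 156.
Continuing, q = 12 is a root, so (q − 12) divides it; the quotient is q**2 + 5*q + 13.
The quadratic q**2 + 5*q + 13 has discriminant −27 < 0 and is irreducible over ℤ.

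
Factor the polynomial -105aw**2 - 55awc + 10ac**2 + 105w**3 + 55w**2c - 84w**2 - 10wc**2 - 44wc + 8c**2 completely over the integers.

-(7w - c)(3w + 2c)(5a - 5w + 4)

Group: 3w(-35aw + 5ac + 35w**2 - 5wc - 28w + 4c) + 2c(-35aw + 5ac + 35w**2 - 5wc - 28w + 4c); both groups contain (-35aw + 5ac + 35w**2 - 5wc - 28w + 4c), so (3w + 2c) is a factor with cofactor -35aw + 5ac + 35w**2 - 5wc - 28w + 4c.
The cofactor groups again: -35aw + 5ac + 35w**2 - 5wc - 28w + 4c = -7w(5a - 5w + 4) + c(5a - 5w + 4); both groups contain (5a - 5w + 4), giving -(7w - c)(5a - 5w + 4).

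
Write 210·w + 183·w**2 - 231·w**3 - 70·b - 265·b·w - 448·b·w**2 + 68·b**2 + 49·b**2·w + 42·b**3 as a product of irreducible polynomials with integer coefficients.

(14·b + 7·w - 10)·(3·b + 11·w + 7)·(b - 3·w)

Group: 14·b·(3·b**2 + 2·b·w + 7·b - 33·w**2 - 21·w) + (7·w - 10)·(3·b**2 + 2·b·w + 7·b - 33·w**2 - 21·w); both groups contain (3·b**2 + 2·b·w + 7·b - 33·w**2 - 21·w), so (14·b + 7·w - 10) is a factor with cofactor 3·b**2 + 2·b·w + 7·b - 33·w**2 - 21·w.
The cofactor groups again: 3·b**2 + 2·b·w + 7·b - 33·w**2 - 21·w = b·(3·b + 11·w + 7) - 3·w·(3·b + 11·w + 7); both groups contain (3·b + 11·w + 7), giving (b - 3·w)·(3·b + 11·w + 7).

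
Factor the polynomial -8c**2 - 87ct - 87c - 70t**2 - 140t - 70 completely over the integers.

Group: -c(8c + 7t + 7) + (-10t - 10)(8c + 7t + 7); both groups contain (8c + 7t + 7).

-(8c + 7t + 7)(c + 10t + 10)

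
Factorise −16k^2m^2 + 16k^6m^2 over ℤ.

Factor out 16k^2m^2 first: what remains is k^4 − 1.
Recognize a difference of squares with the parts k^2 and 1.
k^2 − 1 is again a difference of squares: (k − 1)(k + 1).

16k^2m^2(k + 1)(k − 1)(k^2 + 1)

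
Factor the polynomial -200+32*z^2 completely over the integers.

Every term has a factor of 8. Then 4*z^2-25 = (2*z)² − (5)².

8*(2*z+5)*(2*z-5)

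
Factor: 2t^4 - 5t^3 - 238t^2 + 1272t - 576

By the rational root theorem, t = -12 is a root, so (t + 12) is a factor; dividing leaves 2t^3 - 29t^2 + 110t - 48.
Next, t = 8 is a root, so (t - 8) is a factor; dividing leaves 2t^2 - 13t + 6.
The remaining quadratic factors as (t - 6)(2t - 1).

(2t - 1)(t + 12)(t - 6)(t - 8)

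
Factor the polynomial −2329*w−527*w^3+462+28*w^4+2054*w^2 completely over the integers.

Testing divisors of the constant over divisors of the leading coefficient, w = 1/4 is a root, giving the factor (4*w−1) and quotient 7*w^3−130*w^2+481*w−462.
Next, w = 3 is a root, so (w−3) is a factor; dividing leaves 7*w^2−109*w+154.
The remaining quadratic factors as (7*w−11)(w−14).

(4*w−1)*(7*w−11)*(w−14)*(w−3)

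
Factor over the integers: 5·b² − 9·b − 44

Need a pair with product 5·(−44) = −220 and sum −9: that's −20 and 11.
Split the middle term: 5·b² − 20·b + 11·b − 44 = 5·b·(b − 4) + 11·(b − 4).

(5·b + 11)·(b − 4)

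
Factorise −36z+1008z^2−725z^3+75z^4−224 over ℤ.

Trying the rational-root candidates, z = −2/5 is a root, so (5z+2) is a factor; dividing leaves 15z^3−151z^2+262z−112.
Continuing, z = 7/5 is a root, giving the factor (5z−7) and quotient 3z^2−26z+16.
The remaining quadratic factors as (z−8)(3z−2).

(3z−2)(5z+2)(5z−7)(z−8)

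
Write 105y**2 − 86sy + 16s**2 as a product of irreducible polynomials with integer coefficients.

Group: 8s(2s − 7y) − 15y(2s − 7y); both groups contain (2s − 7y).

(2s − 7y)(8s − 15y)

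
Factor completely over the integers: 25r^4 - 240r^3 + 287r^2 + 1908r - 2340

(5r + 13)(5r - 6)(r - 5)(r - 6)

By the rational root theorem, r = 5 is a root, so (r - 5) divides it; the quotient is 25r^3 - 115r^2 - 288r + 468.
Next, r = 6 is a root, giving the factor (r - 6) and quotient 25r^2 + 35r - 78.
The remaining quadratic factors as (5r - 6)(5r + 13).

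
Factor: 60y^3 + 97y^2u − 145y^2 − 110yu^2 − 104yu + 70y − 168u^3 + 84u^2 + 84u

(3y − 4u − 2)(5y + 6u)(4y + 7u − 7)

Group: 5y(12y^2 + 5yu − 29y − 28u^2 + 14u + 14) + 6u(12y^2 + 5yu − 29y − 28u^2 + 14u + 14); both groups contain (12y^2 + 5yu − 29y − 28u^2 + 14u + 14), so (5y + 6u) is a factor with cofactor 12y^2 + 5yu − 29y − 28u^2 + 14u + 14.
The cofactor groups again: 12y^2 + 5yu − 29y − 28u^2 + 14u + 14 = 4y(3y − 4u − 2) + (7u − 7)(3y − 4u − 2); both groups contain (3y − 4u − 2), giving (4y + 7u − 7)(3y − 4u − 2).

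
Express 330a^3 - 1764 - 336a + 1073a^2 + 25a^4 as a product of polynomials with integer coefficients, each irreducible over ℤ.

Among the possible rational roots, a = -6 is a root, giving the factor (a + 6) and quotient 25a^3 + 180a^2 - 7a - 294.
Next, a = 6/5 is a root, so (5a - 6) is a factor; dividing leaves 5a^2 + 42a + 49.
The remaining quadratic factors as (5a + 7)(a + 7).

(5a + 7)(5a - 6)(a + 6)(a + 7)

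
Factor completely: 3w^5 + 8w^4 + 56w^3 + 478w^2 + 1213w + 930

Testing divisors of the constant over divisors of the leading coefficient, w = -5/3 is a root, so (3w + 5) is a factor; dividing leaves w^4 + w^3 + 17w^2 + 131w + 186.
Continuing, w = -2 is a root, so (w + 2) divides it; the quotient is w^3 - w^2 + 19w + 93.
Continuing, w = -3 is a root, so (w + 3) divides it; the quotient is w^2 - 4w + 31.
The quadratic w^2 - 4w + 31 has discriminant -108 < 0 and is irreducible over ℤ.

(3w + 5)(w + 2)(w + 3)(w^2 - 4w + 31)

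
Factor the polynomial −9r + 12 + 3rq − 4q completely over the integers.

(3r − 4)(q − 3)

Group as (3rq − 9r) + (−4q + 12) = 3r(q − 3) − 4(q − 3).
Both groups share the factor (q − 3).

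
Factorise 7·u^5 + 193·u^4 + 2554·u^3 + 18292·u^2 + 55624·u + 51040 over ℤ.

(7·u + 11)·(u + 10)·(u + 4)·(u^2 + 12·u + 116)

Trying the rational-root candidates, u = -4 is a root, giving the factor (u + 4) and quotient 7·u^4 + 165·u^3 + 1894·u^2 + 10716·u + 12760.
Then u = -10 is a root, so (u + 10) divides it; the quotient is 7·u^3 + 95·u^2 + 944·u + 1276.
Next, u = -11/7 is a root, so (7·u + 11) is a factor; dividing leaves u^2 + 12·u + 116.
The quadratic u^2 + 12·u + 116 has discriminant -320 < 0 and is irreducible over ℤ.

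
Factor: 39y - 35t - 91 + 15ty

Group as (15ty - 35t) + (39y - 91) = 5t(3y - 7) + 13(3y - 7).
Both groups share the factor (3y - 7).

(3y - 7)(5t + 13)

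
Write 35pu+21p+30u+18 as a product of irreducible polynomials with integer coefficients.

Group as (35pu+21p) + (30u+18) = 7p(5u+3) + 6(5u+3).
Both groups share the factor (5u+3).

(5u+3)(7p+6)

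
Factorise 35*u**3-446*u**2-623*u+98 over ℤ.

Trying the rational-root candidates, u = 14 is a root, so (u-14) is a factor; dividing leaves 35*u**2+44*u-7.
The remaining quadratic factors as (5*u+7)(7*u-1).

(5*u+7)*(7*u-1)*(u-14)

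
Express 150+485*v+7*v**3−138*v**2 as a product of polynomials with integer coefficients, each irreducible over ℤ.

(7*v+2)*(v−15)*(v−5)

By the rational root theorem, v = 5 is a root, giving the factor (v−5) and quotient 7*v**2−103*v−30.
The remaining quadratic factors as (v−15)(7*v+2).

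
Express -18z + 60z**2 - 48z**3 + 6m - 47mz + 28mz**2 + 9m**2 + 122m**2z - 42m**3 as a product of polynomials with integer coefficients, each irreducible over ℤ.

Group: m(-42m**2 - 4mz + 9m + 16z**2 - 20z + 6) - 3z(-42m**2 - 4mz + 9m + 16z**2 - 20z + 6); both groups contain (-42m**2 - 4mz + 9m + 16z**2 - 20z + 6), so (m - 3z) is a factor with cofactor -42m**2 - 4mz + 9m + 16z**2 - 20z + 6.
The cofactor groups again: -42m**2 - 4mz + 9m + 16z**2 - 20z + 6 = -6m(7m - 4z + 2) + (-4z + 3)(7m - 4z + 2); both groups contain (7m - 4z + 2), giving -(6m + 4z - 3)(7m - 4z + 2).

-(6m + 4z - 3)(7m - 4z + 2)(m - 3z)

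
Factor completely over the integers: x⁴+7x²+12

Substitute u = x² to get a quadratic in u, then factor.
x²+3 is irreducible over ℤ (always positive, so no real roots).
x²+4 is irreducible over ℤ (sum of squares).

(x²+3)(x²+4)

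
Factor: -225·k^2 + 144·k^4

9·k^2·(4·k + 5)·(4·k - 5)

Factor out 9·k^2, leaving 16·k^2 - 25, which is a difference of two squares.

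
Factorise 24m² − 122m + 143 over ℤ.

(4m − 13)(6m − 11)

Need a pair with product 24·143 = 3432 and sum −122: that's −78 and −44.
Split the middle term: 24m² − 78m − 44m + 143 = 6m(4m − 13) − 11(4m − 13).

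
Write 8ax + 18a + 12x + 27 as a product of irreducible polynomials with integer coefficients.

Group as (8ax + 18a) + (12x + 27) = 2a(4x + 9) + 3(4x + 9).
Both groups share the factor (4x + 9).

(2a + 3)(4x + 9)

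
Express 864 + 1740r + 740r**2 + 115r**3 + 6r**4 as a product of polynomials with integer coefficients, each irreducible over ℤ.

(2r + 9)(3r + 2)(r + 6)(r + 8)

Among the possible rational roots, r = -9/2 is a root, so (2r + 9) is a factor; dividing leaves 3r**3 + 44r**2 + 172r + 96.
Next, r = -8 is a root, so (r + 8) is a factor; dividing leaves 3r**2 + 20r + 12.
The remaining quadratic factors as (3r + 2)(r + 6).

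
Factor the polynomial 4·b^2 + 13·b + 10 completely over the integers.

Need a pair with product 4·10 = 40 and sum 13: that's 5 and 8.
Split the middle term: 4·b^2 + 5·b + 8·b + 10 = b·(4·b + 5) + 2·(4·b + 5).

(4·b + 5)·(b + 2)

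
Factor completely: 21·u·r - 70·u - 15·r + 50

(3·r - 10)·(7·u - 5)

Group as (21·u·r - 70·u) + (-15·r + 50) = 7·u·(3·r - 10) - 5·(3·r - 10).
Both groups share the factor (3·r - 10).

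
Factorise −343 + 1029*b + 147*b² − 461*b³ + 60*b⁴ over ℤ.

By the rational root theorem, b = 1/3 is a root, so (3*b − 1) is a factor; dividing leaves 20*b³ − 147*b² + 343.
Continuing, b = 7/4 is a root, giving the factor (4*b − 7) and quotient 5*b² − 28*b − 49.
The remaining quadratic factors as (5*b + 7)(b − 7).

(3*b − 1)*(4*b − 7)*(5*b + 7)*(b − 7)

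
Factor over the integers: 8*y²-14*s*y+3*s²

Group: 3*s*(s-4*y) - 2*y*(s-4*y); both groups contain (s-4*y).

(3*s-2*y)*(s-4*y)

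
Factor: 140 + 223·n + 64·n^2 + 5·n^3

(5·n + 4)·(n + 5)·(n + 7)

Testing divisors of the constant over divisors of the leading coefficient, n = -5 is a root, giving the factor (n + 5) and quotient 5·n^2 + 39·n + 28.
The remaining quadratic factors as (5·n + 4)(n + 7).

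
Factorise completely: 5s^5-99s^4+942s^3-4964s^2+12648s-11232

(5s-9)(s-4)(s-6)(s^2-8s+52)

Among the possible rational roots, s = 6 is a root, so (s-6) is a factor; dividing leaves 5s^4-69s^3+528s^2-1796s+1872.
Next, s = 9/5 is a root, so (5s-9) divides it; the quotient is s^3-12s^2+84s-208.
Then s = 4 is a root, so (s-4) is a factor; dividing leaves s^2-8s+52.
The quadratic s^2-8s+52 has discriminant -144 < 0 and is irreducible over ℤ.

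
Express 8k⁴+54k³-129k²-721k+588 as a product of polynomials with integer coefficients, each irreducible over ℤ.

(2k-7)(4k-3)(k+4)(k+7)

Among the possible rational roots, k = -7 is a root, so (k+7) is a factor; dividing leaves 8k³-2k²-115k+84.
Then k = 3/4 is a root, giving the factor (4k-3) and quotient 2k²+k-28.
The remaining quadratic factors as (2k-7)(k+4).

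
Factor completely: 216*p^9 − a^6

Recognize a difference of cubes with the parts 6*p^3 and a^2.

−(a^2 − 6*p^3)*(a^4 + 6*a^2*p^3 + 36*p^6)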